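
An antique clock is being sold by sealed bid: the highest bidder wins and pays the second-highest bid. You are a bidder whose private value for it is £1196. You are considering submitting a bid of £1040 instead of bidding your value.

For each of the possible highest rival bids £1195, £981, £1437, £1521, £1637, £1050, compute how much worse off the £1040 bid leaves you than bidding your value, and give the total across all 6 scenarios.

The deviation costs you only when the competing bid falls strictly between £1040 and £1196; elsewhere both bids give the same outcome.
£1195: truthful payoff £1, deviation payoff £0 → loss £1.
£981: outcomes coincide → loss £0.
£1437: outcomes coincide → loss £0.
£1521: outcomes coincide → loss £0.
£1637: outcomes coincide → loss £0.
£1050: truthful payoff £146, deviation payoff £0 → loss £146.
Total loss = £1 + £146 = £147.

£147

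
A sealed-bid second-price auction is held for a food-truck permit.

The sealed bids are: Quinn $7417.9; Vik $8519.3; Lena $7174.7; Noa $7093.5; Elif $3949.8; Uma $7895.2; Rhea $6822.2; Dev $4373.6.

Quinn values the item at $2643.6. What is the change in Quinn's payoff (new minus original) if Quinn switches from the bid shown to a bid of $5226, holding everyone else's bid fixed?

$0

The highest bid among the other bidders is $8519.3; Quinn's bid doesn't change that.
Original bid $7417.9: Quinn is not highest (top rival bid is $8519.3); payoff $0.
Alternative bid $5226: Quinn is not highest (top rival bid is $8519.3); payoff $0.
Change in payoff = $0 − ($0) = $0.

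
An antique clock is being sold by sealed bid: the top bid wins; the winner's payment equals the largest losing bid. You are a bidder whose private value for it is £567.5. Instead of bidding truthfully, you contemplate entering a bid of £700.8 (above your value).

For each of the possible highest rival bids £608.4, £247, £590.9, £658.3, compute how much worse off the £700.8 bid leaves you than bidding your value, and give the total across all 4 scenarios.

£155.1

The deviation costs you only when the competing bid falls strictly between £567.5 and £700.8; elsewhere both bids give the same outcome.
£608.4: truthful payoff £0, deviation payoff −£40.9 → loss £40.9.
£247: outcomes coincide → loss £0.
£590.9: truthful payoff £0, deviation payoff −£23.4 → loss £23.4.
£658.3: truthful payoff £0, deviation payoff −£90.8 → loss £90.8.
Total loss = £40.9 + £23.4 + £90.8 = £155.1.
Because the price is fixed by the runner-up's bid, deviating from your value can only change a good outcome into a bad one — never the reverse.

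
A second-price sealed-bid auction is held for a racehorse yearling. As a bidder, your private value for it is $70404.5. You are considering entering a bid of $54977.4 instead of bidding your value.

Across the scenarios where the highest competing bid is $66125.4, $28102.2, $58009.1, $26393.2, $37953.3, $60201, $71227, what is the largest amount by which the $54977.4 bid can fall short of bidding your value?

$66125.4: truthful gives $4279.1, deviation gives $0 → loss $4279.1.
$28102.2: same outcome either way → loss $0.
$58009.1: truthful gives $12395.4, deviation gives $0 → loss $12395.4.
$26393.2: same outcome either way → loss $0.
$37953.3: same outcome either way → loss $0.
$60201: truthful gives $10203.5, deviation gives $0 → loss $10203.5.
$71227: same outcome either way → loss $0.
Maximum loss: $12395.4.

$12395.4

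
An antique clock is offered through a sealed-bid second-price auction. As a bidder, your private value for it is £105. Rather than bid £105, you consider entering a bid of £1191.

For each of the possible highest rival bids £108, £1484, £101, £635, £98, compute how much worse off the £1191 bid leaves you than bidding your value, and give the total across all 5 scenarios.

The deviation costs you only when the competing bid falls strictly between £105 and £1191; elsewhere both bids give the same outcome.
£108: truthful payoff £0, deviation payoff −£3 → loss £3.
£1484: outcomes coincide → loss £0.
£101: outcomes coincide → loss £0.
£635: truthful payoff £0, deviation payoff −£530 → loss £530.
£98: outcomes coincide → loss £0.
Total loss = £3 + £530 = £533.
In a second-price auction your bid sets only whether you win, not what you pay, so bidding your true value is weakly dominant.

£533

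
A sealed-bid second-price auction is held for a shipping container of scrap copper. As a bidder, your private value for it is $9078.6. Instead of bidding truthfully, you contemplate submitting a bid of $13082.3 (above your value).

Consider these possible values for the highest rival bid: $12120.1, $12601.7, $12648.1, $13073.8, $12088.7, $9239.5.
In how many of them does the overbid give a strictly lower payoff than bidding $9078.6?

The deviation hurts exactly when the highest competing bid lies strictly between $9078.6 and $13082.3 — overbidding then wins at a price above your value.
$12120.1: inside the interval → strictly worse (loss $3041.5).
$12601.7: inside the interval → strictly worse (loss $3523.1).
$12648.1: inside the interval → strictly worse (loss $3569.5).
$13073.8: inside the interval → strictly worse (loss $3995.2).
$12088.7: inside the interval → strictly worse (loss $3010.1).
$9239.5: inside the interval → strictly worse (loss $160.9).
Count: 6.

6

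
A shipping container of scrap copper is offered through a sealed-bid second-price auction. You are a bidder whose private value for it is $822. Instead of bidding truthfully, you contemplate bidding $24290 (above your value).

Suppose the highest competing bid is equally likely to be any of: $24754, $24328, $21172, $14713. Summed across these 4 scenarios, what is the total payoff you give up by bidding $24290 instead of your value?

$34241

The deviation costs you only when the competing bid falls strictly between $822 and $24290; elsewhere both bids give the same outcome.
$24754: outcomes coincide → loss $0.
$24328: outcomes coincide → loss $0.
$21172: truthful payoff $0, deviation payoff −$20350 → loss $20350.
$14713: truthful payoff $0, deviation payoff −$13891 → loss $13891.
Total loss = $20350 + $13891 = $34241.
Because the price is fixed by the runner-up's bid, deviating from your value can only change a good outcome into a bad one — never the reverse.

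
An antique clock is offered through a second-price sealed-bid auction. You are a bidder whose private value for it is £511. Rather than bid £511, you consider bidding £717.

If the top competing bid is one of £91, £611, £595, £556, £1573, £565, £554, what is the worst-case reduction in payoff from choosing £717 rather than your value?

£100

£91: same outcome either way → loss £0.
£611: truthful gives £0, deviation gives −£100 → loss £100.
£595: truthful gives £0, deviation gives −£84 → loss £84.
£556: truthful gives £0, deviation gives −£45 → loss £45.
£1573: same outcome either way → loss £0.
£565: truthful gives £0, deviation gives −£54 → loss £54.
£554: truthful gives £0, deviation gives −£43 → loss £43.
Maximum loss: £100.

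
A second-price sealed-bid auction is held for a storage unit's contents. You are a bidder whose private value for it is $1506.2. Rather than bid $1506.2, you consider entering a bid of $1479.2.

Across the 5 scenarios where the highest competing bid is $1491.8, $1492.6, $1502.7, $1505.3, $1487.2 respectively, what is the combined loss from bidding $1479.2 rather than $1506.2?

The deviation costs you only when the competing bid falls strictly between $1479.2 and $1506.2; elsewhere both bids give the same outcome.
$1491.8: truthful payoff $14.4, deviation payoff $0 → loss $14.4.
$1492.6: truthful payoff $13.6, deviation payoff $0 → loss $13.6.
$1502.7: truthful payoff $3.5, deviation payoff $0 → loss $3.5.
$1505.3: truthful payoff $0.9, deviation payoff $0 → loss $0.9.
$1487.2: truthful payoff $19, deviation payoff $0 → loss $19.
Total loss = $14.4 + $13.6 + $3.5 + $0.9 + $19 = $51.4.

$51.4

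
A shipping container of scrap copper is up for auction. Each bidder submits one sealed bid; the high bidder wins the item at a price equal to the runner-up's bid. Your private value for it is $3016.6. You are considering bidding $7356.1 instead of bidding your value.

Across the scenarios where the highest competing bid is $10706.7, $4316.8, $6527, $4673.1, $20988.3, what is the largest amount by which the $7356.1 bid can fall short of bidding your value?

$10706.7: same outcome either way → loss $0.
$4316.8: truthful gives $0, deviation gives −$1300.2 → loss $1300.2.
$6527: truthful gives $0, deviation gives −$3510.4 → loss $3510.4.
$4673.1: truthful gives $0, deviation gives −$1656.5 → loss $1656.5.
$20988.3: same outcome either way → loss $0.
Maximum loss: $3510.4.

$3510.4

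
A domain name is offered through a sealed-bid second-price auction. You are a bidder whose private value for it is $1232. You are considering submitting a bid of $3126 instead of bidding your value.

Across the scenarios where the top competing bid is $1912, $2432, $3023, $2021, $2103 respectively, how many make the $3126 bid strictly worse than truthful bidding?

5

The deviation hurts exactly when the highest competing bid lies strictly between $1232 and $3126 — overbidding then wins at a price above your value.
$1912: inside the interval → strictly worse (loss $680).
$2432: inside the interval → strictly worse (loss $1200).
$3023: inside the interval → strictly worse (loss $1791).
$2021: inside the interval → strictly worse (loss $789).
$2103: inside the interval → strictly worse (loss $871).
Count: 5.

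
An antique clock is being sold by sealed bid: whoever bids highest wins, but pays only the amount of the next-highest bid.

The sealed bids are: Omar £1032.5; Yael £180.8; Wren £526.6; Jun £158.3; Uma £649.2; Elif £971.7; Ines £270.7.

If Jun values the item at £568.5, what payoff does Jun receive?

Highest bid: Omar at £1032.5, so Omar wins.
Second-highest bid: Elif at £971.7 — that is the price the winner pays.
Jun did not win, so Jun pays nothing and receives nothing: payoff £0.

£0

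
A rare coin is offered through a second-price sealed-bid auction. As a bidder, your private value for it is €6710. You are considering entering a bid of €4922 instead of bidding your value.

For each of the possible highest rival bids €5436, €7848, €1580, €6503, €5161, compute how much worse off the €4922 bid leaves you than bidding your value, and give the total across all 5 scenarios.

€3030

The deviation costs you only when the competing bid falls strictly between €4922 and €6710; elsewhere both bids give the same outcome.
€5436: truthful payoff €1274, deviation payoff €0 → loss €1274.
€7848: outcomes coincide → loss €0.
€1580: outcomes coincide → loss €0.
€6503: truthful payoff €207, deviation payoff €0 → loss €207.
€5161: truthful payoff €1549, deviation payoff €0 → loss €1549.
Total loss = €1274 + €207 + €1549 = €3030.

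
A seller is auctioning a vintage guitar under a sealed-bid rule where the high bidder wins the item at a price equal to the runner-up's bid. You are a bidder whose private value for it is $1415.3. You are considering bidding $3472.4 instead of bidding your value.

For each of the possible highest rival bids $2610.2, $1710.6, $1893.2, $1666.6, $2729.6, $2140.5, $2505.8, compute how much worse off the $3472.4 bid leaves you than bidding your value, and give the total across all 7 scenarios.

The deviation costs you only when the competing bid falls strictly between $1415.3 and $3472.4; elsewhere both bids give the same outcome.
$2610.2: truthful payoff $0, deviation payoff −$1194.9 → loss $1194.9.
$1710.6: truthful payoff $0, deviation payoff −$295.3 → loss $295.3.
$1893.2: truthful payoff $0, deviation payoff −$477.9 → loss $477.9.
$1666.6: truthful payoff $0, deviation payoff −$251.3 → loss $251.3.
$2729.6: truthful payoff $0, deviation payoff −$1314.3 → loss $1314.3.
$2140.5: truthful payoff $0, deviation payoff −$725.2 → loss $725.2.
$2505.8: truthful payoff $0, deviation payoff −$1090.5 → loss $1090.5.
Total loss = $1194.9 + $295.3 + $477.9 + $251.3 + $1314.3 + $725.2 + $1090.5 = $5349.4.

$5349.4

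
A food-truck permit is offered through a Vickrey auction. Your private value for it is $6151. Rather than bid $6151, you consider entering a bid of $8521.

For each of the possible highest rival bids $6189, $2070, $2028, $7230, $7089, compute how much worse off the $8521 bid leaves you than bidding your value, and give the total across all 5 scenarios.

$2055

The deviation costs you only when the competing bid falls strictly between $6151 and $8521; elsewhere both bids give the same outcome.
$6189: truthful payoff $0, deviation payoff −$38 → loss $38.
$2070: outcomes coincide → loss $0.
$2028: outcomes coincide → loss $0.
$7230: truthful payoff $0, deviation payoff −$1079 → loss $1079.
$7089: truthful payoff $0, deviation payoff −$938 → loss $938.
Total loss = $38 + $1079 + $938 = $2055.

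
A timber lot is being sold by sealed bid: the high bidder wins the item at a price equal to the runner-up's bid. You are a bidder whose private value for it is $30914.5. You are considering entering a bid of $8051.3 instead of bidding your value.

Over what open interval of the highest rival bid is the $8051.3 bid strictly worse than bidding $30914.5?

If the competing bid is below $8051.3, both bids win at the same price — no difference.
If it is above $30914.5, both bids lose — no difference.
If it lies strictly between $8051.3 and $30914.5, bidding your value wins at a price below your value (positive payoff) while bidding $8051.3 loses (payoff 0).
So the deviation strictly hurts on the open interval ($8051.3, $30914.5).
In a second-price auction your bid sets only whether you win, not what you pay, so bidding your true value is weakly dominant.

($8051.3, $30914.5)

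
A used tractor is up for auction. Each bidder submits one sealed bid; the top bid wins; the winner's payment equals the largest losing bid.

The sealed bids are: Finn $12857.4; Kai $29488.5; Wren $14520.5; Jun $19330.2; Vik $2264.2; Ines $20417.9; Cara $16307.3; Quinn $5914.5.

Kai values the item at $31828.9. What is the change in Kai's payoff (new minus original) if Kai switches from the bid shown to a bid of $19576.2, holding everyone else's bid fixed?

The highest bid among the other bidders is $20417.9; Kai's bid doesn't change that.
Original bid $29488.5: Kai is highest, pays the top rival bid $20417.9; payoff $31828.9 − $20417.9 = $11411.
Alternative bid $19576.2: Kai is not highest (top rival bid is $20417.9); payoff $0.
Change in payoff = $0 − ($11411) = −$11411.

−$11411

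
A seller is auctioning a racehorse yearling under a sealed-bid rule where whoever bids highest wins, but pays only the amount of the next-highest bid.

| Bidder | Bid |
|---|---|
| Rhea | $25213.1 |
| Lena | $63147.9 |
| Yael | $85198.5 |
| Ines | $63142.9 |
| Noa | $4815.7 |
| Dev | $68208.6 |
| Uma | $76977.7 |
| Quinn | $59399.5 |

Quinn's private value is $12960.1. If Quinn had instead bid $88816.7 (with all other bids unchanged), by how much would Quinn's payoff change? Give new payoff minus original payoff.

−$72238.4

The highest bid among the other bidders is $85198.5; Quinn's bid doesn't change that.
Original bid $59399.5: Quinn is not highest (top rival bid is $85198.5); payoff $0.
Alternative bid $88816.7: Quinn is highest, pays the top rival bid $85198.5; payoff $12960.1 − $85198.5 = −$72238.4.
Change in payoff = −$72238.4 − ($0) = −$72238.4.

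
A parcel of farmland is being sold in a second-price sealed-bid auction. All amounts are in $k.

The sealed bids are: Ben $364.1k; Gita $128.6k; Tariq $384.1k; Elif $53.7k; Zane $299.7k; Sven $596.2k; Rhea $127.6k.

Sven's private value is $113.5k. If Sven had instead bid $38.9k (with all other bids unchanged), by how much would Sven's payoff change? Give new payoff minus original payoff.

The highest bid among the other bidders is $384.1k; Sven's bid doesn't change that.
Original bid $596.2k: Sven is highest, pays the top rival bid $384.1k; payoff $113.5k − $384.1k = −$270.6k.
Alternative bid $38.9k: Sven is not highest (top rival bid is $384.1k); payoff $0k.
Change in payoff = $0k − (−$270.6k) = $270.6k.

$270.6k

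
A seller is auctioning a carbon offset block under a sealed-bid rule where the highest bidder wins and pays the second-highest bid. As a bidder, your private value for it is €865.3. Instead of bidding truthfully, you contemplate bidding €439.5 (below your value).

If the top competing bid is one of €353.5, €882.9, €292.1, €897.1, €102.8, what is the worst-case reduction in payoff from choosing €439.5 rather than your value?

€353.5: same outcome either way → loss €0.
€882.9: same outcome either way → loss €0.
€292.1: same outcome either way → loss €0.
€897.1: same outcome either way → loss €0.
€102.8: same outcome either way → loss €0.
Maximum loss: €0.

€0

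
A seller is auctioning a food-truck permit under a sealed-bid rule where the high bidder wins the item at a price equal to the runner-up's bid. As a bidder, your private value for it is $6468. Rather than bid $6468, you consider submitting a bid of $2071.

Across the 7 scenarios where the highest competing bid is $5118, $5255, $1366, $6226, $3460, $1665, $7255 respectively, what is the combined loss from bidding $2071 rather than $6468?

The deviation costs you only when the competing bid falls strictly between $2071 and $6468; elsewhere both bids give the same outcome.
$5118: truthful payoff $1350, deviation payoff $0 → loss $1350.
$5255: truthful payoff $1213, deviation payoff $0 → loss $1213.
$1366: outcomes coincide → loss $0.
$6226: truthful payoff $242, deviation payoff $0 → loss $242.
$3460: truthful payoff $3008, deviation payoff $0 → loss $3008.
$1665: outcomes coincide → loss $0.
$7255: outcomes coincide → loss $0.
Total loss = $1350 + $1213 + $242 + $3008 = $5813.
Truthful bidding weakly dominates here: raising your bid can only win items priced above your value, and lowering it can only forfeit items priced below.

$5813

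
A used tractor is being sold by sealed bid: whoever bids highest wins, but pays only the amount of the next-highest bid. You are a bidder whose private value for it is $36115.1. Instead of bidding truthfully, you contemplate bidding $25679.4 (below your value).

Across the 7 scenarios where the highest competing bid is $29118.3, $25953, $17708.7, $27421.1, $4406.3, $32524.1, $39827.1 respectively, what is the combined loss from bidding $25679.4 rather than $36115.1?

The deviation costs you only when the competing bid falls strictly between $25679.4 and $36115.1; elsewhere both bids give the same outcome.
$29118.3: truthful payoff $6996.8, deviation payoff $0 → loss $6996.8.
$25953: truthful payoff $10162.1, deviation payoff $0 → loss $10162.1.
$17708.7: outcomes coincide → loss $0.
$27421.1: truthful payoff $8694, deviation payoff $0 → loss $8694.
$4406.3: outcomes coincide → loss $0.
$32524.1: truthful payoff $3591, deviation payoff $0 → loss $3591.
$39827.1: outcomes coincide → loss $0.
Total loss = $6996.8 + $10162.1 + $8694 + $3591 = $29443.9.

$29443.9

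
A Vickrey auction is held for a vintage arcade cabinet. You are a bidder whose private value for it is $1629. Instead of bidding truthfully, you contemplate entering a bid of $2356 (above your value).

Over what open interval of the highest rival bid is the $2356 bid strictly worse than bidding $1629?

If the competing bid is below $1629, both bids win at the same price — no difference.
If it is above $2356, both bids lose — no difference.
If it lies strictly between $1629 and $2356, bidding your value loses (payoff 0) while bidding $2356 wins at a price above your value (payoff negative).
So the deviation strictly hurts on the open interval ($1629, $2356).
Because the price is fixed by the runner-up's bid, deviating from your value can only change a good outcome into a bad one — never the reverse.

($1629, $2356)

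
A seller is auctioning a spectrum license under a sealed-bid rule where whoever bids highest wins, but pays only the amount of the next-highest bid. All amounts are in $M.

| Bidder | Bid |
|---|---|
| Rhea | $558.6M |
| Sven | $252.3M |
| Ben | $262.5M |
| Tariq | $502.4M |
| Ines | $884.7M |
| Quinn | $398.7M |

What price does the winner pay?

Highest bid: Ines at $884.7M, so Ines wins.
Second-highest bid: Rhea at $558.6M — that is the price the winner pays.

$558.6M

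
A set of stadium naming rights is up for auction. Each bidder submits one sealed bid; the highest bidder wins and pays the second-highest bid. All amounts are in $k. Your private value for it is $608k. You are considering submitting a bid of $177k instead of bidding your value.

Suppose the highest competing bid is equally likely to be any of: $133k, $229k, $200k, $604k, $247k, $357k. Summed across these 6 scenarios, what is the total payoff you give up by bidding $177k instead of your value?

$1403k

The deviation costs you only when the competing bid falls strictly between $177k and $608k; elsewhere both bids give the same outcome.
$133k: outcomes coincide → loss $0k.
$229k: truthful payoff $379k, deviation payoff $0k → loss $379k.
$200k: truthful payoff $408k, deviation payoff $0k → loss $408k.
$604k: truthful payoff $4k, deviation payoff $0k → loss $4k.
$247k: truthful payoff $361k, deviation payoff $0k → loss $361k.
$357k: truthful payoff $251k, deviation payoff $0k → loss $251k.
Total loss = $379k + $408k + $4k + $361k + $251k = $1403k.
In a second-price auction your bid sets only whether you win, not what you pay, so bidding your true value is weakly dominant.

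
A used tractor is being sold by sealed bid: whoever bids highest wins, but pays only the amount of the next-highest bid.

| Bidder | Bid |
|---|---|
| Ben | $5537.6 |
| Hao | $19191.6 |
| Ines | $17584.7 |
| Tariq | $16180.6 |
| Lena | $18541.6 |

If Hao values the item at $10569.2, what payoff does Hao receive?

−$7972.4

Highest bid: Hao at $19191.6, so Hao wins.
Second-highest bid: Lena at $18541.6 — that is the price the winner pays.
Hao's payoff = value − price = $10569.2 − $18541.6 = −$7972.4.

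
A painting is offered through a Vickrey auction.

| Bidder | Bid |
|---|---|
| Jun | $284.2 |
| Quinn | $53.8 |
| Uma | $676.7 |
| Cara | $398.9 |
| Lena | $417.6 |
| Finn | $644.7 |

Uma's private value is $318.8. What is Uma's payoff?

Highest bid: Uma at $676.7, so Uma wins.
Second-highest bid: Finn at $644.7 — that is the price the winner pays.
Uma's payoff = value − price = $318.8 − $644.7 = −$325.9.

−$325.9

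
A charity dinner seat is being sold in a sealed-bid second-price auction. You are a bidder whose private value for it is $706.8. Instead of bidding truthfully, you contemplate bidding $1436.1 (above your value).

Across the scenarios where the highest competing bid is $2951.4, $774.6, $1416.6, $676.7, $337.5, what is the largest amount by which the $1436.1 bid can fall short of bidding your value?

$2951.4: same outcome either way → loss $0.
$774.6: truthful gives $0, deviation gives −$67.8 → loss $67.8.
$1416.6: truthful gives $0, deviation gives −$709.8 → loss $709.8.
$676.7: same outcome either way → loss $0.
$337.5: same outcome either way → loss $0.
Maximum loss: $709.8.

$709.8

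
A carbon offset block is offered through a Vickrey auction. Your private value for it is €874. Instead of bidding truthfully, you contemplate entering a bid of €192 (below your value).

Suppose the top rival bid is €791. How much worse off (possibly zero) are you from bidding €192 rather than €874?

Bidding your value €874: you win (since €874 > €791) and pay €791. Payoff €83.
Bidding €192: you lose. Payoff €0.
The competing bid €791 lies between your shaded bid and your value, so underbidding forfeits an item you could have won at a profitable price.
Loss from deviating = €83 − (€0) = €83.
Truthful bidding weakly dominates here: raising your bid can only win items priced above your value, and lowering it can only forfeit items priced below.

€83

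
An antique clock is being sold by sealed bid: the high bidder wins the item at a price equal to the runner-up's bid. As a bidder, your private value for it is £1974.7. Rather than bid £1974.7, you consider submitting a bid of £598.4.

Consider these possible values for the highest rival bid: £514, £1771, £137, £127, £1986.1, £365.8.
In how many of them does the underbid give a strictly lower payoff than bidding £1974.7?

1

The deviation hurts exactly when the highest competing bid lies strictly between £598.4 and £1974.7 — underbidding then forfeits a profitable win.
£514: below both → same outcome either way.
£1771: inside the interval → strictly worse (loss £203.7).
£137: below both → same outcome either way.
£127: below both → same outcome either way.
£1986.1: above both → same outcome either way.
£365.8: below both → same outcome either way.
Count: 1.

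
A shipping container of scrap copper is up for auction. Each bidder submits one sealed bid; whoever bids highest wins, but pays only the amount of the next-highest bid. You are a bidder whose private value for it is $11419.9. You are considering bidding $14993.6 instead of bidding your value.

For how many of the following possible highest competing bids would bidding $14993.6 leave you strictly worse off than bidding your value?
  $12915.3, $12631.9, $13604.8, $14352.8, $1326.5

4

The deviation hurts exactly when the highest competing bid lies strictly between $11419.9 and $14993.6 — overbidding then wins at a price above your value.
$12915.3: inside the interval → strictly worse (loss $1495.4).
$12631.9: inside the interval → strictly worse (loss $1212).
$13604.8: inside the interval → strictly worse (loss $2184.9).
$14352.8: inside the interval → strictly worse (loss $2932.9).
$1326.5: below both → same outcome either way.
Count: 4.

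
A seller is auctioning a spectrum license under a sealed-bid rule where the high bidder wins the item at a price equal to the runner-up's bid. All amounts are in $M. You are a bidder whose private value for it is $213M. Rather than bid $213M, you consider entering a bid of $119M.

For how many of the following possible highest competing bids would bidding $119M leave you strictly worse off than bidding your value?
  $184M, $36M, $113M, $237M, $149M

2

The deviation hurts exactly when the highest competing bid lies strictly between $119M and $213M — underbidding then forfeits a profitable win.
$184M: inside the interval → strictly worse (loss $29M).
$36M: below both → same outcome either way.
$113M: below both → same outcome either way.
$237M: above both → same outcome either way.
$149M: inside the interval → strictly worse (loss $64M).
Count: 2.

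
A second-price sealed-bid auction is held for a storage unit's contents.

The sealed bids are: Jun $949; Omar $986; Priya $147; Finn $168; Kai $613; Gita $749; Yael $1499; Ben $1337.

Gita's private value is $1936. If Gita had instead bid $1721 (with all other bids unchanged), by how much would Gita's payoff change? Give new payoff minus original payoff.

The highest bid among the other bidders is $1499; Gita's bid doesn't change that.
Original bid $749: Gita is not highest (top rival bid is $1499); payoff $0.
Alternative bid $1721: Gita is highest, pays the top rival bid $1499; payoff $1936 − $1499 = $437.
Change in payoff = $437 − ($0) = $437.

$437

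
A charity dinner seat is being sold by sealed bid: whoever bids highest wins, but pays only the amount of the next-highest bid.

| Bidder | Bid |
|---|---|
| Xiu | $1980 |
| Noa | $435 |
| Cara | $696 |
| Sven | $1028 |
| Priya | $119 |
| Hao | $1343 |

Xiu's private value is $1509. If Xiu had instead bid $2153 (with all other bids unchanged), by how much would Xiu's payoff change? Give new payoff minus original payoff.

$0

The highest bid among the other bidders is $1343; Xiu's bid doesn't change that.
Original bid $1980: Xiu is highest, pays the top rival bid $1343; payoff $1509 − $1343 = $166.
Alternative bid $2153: Xiu is highest, pays the top rival bid $1343; payoff $1509 − $1343 = $166.
Change in payoff = $166 − ($166) = $0.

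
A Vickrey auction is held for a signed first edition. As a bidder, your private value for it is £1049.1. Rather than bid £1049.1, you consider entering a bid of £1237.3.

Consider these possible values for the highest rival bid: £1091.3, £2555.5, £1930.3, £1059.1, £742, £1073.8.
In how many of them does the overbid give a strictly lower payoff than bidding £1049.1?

3

The deviation hurts exactly when the highest competing bid lies strictly between £1049.1 and £1237.3 — overbidding then wins at a price above your value.
£1091.3: inside the interval → strictly worse (loss £42.2).
£2555.5: above both → same outcome either way.
£1930.3: above both → same outcome either way.
£1059.1: inside the interval → strictly worse (loss £10).
£742: below both → same outcome either way.
£1073.8: inside the interval → strictly worse (loss £24.7).
Count: 3.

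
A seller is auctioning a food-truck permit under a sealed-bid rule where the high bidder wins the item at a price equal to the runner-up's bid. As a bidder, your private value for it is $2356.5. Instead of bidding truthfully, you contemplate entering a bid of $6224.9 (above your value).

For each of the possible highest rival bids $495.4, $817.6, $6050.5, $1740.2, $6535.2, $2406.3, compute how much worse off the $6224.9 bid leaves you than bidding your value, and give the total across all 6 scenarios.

The deviation costs you only when the competing bid falls strictly between $2356.5 and $6224.9; elsewhere both bids give the same outcome.
$495.4: outcomes coincide → loss $0.
$817.6: outcomes coincide → loss $0.
$6050.5: truthful payoff $0, deviation payoff −$3694 → loss $3694.
$1740.2: outcomes coincide → loss $0.
$6535.2: outcomes coincide → loss $0.
$2406.3: truthful payoff $0, deviation payoff −$49.8 → loss $49.8.
Total loss = $3694 + $49.8 = $3743.8.
Because the price is fixed by the runner-up's bid, deviating from your value can only change a good outcome into a bad one — never the reverse.

$3743.8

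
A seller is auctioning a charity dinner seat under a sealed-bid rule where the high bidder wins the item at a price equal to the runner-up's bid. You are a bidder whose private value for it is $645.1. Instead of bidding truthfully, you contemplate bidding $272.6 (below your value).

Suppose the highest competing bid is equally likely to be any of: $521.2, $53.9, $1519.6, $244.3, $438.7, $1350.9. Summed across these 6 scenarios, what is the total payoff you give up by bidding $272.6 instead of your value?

$330.3

The deviation costs you only when the competing bid falls strictly between $272.6 and $645.1; elsewhere both bids give the same outcome.
$521.2: truthful payoff $123.9, deviation payoff $0 → loss $123.9.
$53.9: outcomes coincide → loss $0.
$1519.6: outcomes coincide → loss $0.
$244.3: outcomes coincide → loss $0.
$438.7: truthful payoff $206.4, deviation payoff $0 → loss $206.4.
$1350.9: outcomes coincide → loss $0.
Total loss = $123.9 + $206.4 = $330.3.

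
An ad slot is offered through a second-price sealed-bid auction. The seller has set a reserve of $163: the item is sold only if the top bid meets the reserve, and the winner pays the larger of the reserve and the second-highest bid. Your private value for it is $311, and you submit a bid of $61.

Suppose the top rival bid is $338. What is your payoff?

Your bid $61 is below the highest competing bid $338, so you lose. Payoff $0.

$0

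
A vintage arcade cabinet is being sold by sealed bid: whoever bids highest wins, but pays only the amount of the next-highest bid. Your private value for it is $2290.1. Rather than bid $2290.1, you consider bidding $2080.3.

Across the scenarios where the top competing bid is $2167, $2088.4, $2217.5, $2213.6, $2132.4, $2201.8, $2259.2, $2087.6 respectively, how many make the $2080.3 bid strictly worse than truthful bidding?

8

The deviation hurts exactly when the highest competing bid lies strictly between $2080.3 and $2290.1 — underbidding then forfeits a profitable win.
$2167: inside the interval → strictly worse (loss $123.1).
$2088.4: inside the interval → strictly worse (loss $201.7).
$2217.5: inside the interval → strictly worse (loss $72.6).
$2213.6: inside the interval → strictly worse (loss $76.5).
$2132.4: inside the interval → strictly worse (loss $157.7).
$2201.8: inside the interval → strictly worse (loss $88.3).
$2259.2: inside the interval → strictly worse (loss $30.9).
$2087.6: inside the interval → strictly worse (loss $202.5).
Count: 8.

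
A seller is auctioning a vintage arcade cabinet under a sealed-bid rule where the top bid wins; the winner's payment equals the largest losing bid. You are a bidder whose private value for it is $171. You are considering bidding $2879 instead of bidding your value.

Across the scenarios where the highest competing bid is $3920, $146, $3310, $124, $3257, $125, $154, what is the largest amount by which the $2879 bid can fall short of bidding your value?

$3920: same outcome either way → loss $0.
$146: same outcome either way → loss $0.
$3310: same outcome either way → loss $0.
$124: same outcome either way → loss $0.
$3257: same outcome either way → loss $0.
$125: same outcome either way → loss $0.
$154: same outcome either way → loss $0.
Maximum loss: $0.

$0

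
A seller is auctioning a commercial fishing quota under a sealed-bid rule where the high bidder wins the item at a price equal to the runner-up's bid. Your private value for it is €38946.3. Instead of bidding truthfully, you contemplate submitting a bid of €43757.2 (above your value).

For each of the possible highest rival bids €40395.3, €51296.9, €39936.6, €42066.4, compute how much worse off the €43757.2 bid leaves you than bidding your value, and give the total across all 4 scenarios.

The deviation costs you only when the competing bid falls strictly between €38946.3 and €43757.2; elsewhere both bids give the same outcome.
€40395.3: truthful payoff €0, deviation payoff −€1449 → loss €1449.
€51296.9: outcomes coincide → loss €0.
€39936.6: truthful payoff €0, deviation payoff −€990.3 → loss €990.3.
€42066.4: truthful payoff €0, deviation payoff −€3120.1 → loss €3120.1.
Total loss = €1449 + €990.3 + €3120.1 = €5559.4.
In a second-price auction your bid sets only whether you win, not what you pay, so bidding your true value is weakly dominant.

€5559.4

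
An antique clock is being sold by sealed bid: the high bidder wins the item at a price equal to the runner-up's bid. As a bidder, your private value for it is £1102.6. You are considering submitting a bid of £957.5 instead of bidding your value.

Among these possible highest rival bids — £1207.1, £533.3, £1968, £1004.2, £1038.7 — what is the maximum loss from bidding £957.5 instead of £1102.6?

£1207.1: same outcome either way → loss £0.
£533.3: same outcome either way → loss £0.
£1968: same outcome either way → loss £0.
£1004.2: truthful gives £98.4, deviation gives £0 → loss £98.4.
£1038.7: truthful gives £63.9, deviation gives £0 → loss £63.9.
Maximum loss: £98.4.

£98.4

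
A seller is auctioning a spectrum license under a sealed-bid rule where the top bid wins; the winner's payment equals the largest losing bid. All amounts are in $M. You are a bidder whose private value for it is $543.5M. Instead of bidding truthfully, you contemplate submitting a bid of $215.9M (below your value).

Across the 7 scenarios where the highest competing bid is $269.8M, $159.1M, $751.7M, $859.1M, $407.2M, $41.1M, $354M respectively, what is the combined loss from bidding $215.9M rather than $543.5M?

The deviation costs you only when the competing bid falls strictly between $215.9M and $543.5M; elsewhere both bids give the same outcome.
$269.8M: truthful payoff $273.7M, deviation payoff $0M → loss $273.7M.
$159.1M: outcomes coincide → loss $0M.
$751.7M: outcomes coincide → loss $0M.
$859.1M: outcomes coincide → loss $0M.
$407.2M: truthful payoff $136.3M, deviation payoff $0M → loss $136.3M.
$41.1M: outcomes coincide → loss $0M.
$354M: truthful payoff $189.5M, deviation payoff $0M → loss $189.5M.
Total loss = $273.7M + $136.3M + $189.5M = $599.5M.

$599.5M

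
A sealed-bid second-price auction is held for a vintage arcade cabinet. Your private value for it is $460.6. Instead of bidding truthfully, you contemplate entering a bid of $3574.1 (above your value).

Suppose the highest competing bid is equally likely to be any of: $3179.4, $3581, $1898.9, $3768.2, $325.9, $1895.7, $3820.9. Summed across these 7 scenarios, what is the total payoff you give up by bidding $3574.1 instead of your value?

The deviation costs you only when the competing bid falls strictly between $460.6 and $3574.1; elsewhere both bids give the same outcome.
$3179.4: truthful payoff $0, deviation payoff −$2718.8 → loss $2718.8.
$3581: outcomes coincide → loss $0.
$1898.9: truthful payoff $0, deviation payoff −$1438.3 → loss $1438.3.
$3768.2: outcomes coincide → loss $0.
$325.9: outcomes coincide → loss $0.
$1895.7: truthful payoff $0, deviation payoff −$1435.1 → loss $1435.1.
$3820.9: outcomes coincide → loss $0.
Total loss = $2718.8 + $1438.3 + $1435.1 = $5592.2.

$5592.2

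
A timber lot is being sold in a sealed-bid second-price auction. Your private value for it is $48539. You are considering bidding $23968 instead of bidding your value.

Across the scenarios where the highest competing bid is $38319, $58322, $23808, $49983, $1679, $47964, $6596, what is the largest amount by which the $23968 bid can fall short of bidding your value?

$10220

$38319: truthful gives $10220, deviation gives $0 → loss $10220.
$58322: same outcome either way → loss $0.
$23808: same outcome either way → loss $0.
$49983: same outcome either way → loss $0.
$1679: same outcome either way → loss $0.
$47964: truthful gives $575, deviation gives $0 → loss $575.
$6596: same outcome either way → loss $0.
Maximum loss: $10220.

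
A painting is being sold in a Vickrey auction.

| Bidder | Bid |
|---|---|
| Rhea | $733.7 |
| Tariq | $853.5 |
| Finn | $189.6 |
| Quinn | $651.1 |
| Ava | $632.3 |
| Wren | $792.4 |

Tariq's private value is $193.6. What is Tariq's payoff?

−$598.8

Highest bid: Tariq at $853.5, so Tariq wins.
Second-highest bid: Wren at $792.4 — that is the price the winner pays.
Tariq's payoff = value − price = $193.6 − $792.4 = −$598.8.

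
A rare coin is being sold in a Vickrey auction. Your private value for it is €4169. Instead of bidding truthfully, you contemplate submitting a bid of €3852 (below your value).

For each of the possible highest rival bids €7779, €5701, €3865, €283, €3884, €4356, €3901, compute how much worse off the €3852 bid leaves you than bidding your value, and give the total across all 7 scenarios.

The deviation costs you only when the competing bid falls strictly between €3852 and €4169; elsewhere both bids give the same outcome.
€7779: outcomes coincide → loss €0.
€5701: outcomes coincide → loss €0.
€3865: truthful payoff €304, deviation payoff €0 → loss €304.
€283: outcomes coincide → loss €0.
€3884: truthful payoff €285, deviation payoff €0 → loss €285.
€4356: outcomes coincide → loss €0.
€3901: truthful payoff €268, deviation payoff €0 → loss €268.
Total loss = €304 + €285 + €268 = €857.

€857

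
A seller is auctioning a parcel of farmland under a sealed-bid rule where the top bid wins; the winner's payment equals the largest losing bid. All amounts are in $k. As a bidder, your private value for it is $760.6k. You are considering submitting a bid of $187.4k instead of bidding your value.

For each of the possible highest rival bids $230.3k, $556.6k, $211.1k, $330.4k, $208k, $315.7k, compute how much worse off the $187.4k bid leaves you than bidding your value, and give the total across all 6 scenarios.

The deviation costs you only when the competing bid falls strictly between $187.4k and $760.6k; elsewhere both bids give the same outcome.
$230.3k: truthful payoff $530.3k, deviation payoff $0k → loss $530.3k.
$556.6k: truthful payoff $204k, deviation payoff $0k → loss $204k.
$211.1k: truthful payoff $549.5k, deviation payoff $0k → loss $549.5k.
$330.4k: truthful payoff $430.2k, deviation payoff $0k → loss $430.2k.
$208k: truthful payoff $552.6k, deviation payoff $0k → loss $552.6k.
$315.7k: truthful payoff $444.9k, deviation payoff $0k → loss $444.9k.
Total loss = $530.3k + $204k + $549.5k + $430.2k + $552.6k + $444.9k = $2711.5k.
In a second-price auction your bid sets only whether you win, not what you pay, so bidding your true value is weakly dominant.

$2711.5k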